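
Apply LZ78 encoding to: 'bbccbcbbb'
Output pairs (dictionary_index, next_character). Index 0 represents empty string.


LZ78 encoding steps:
Dictionary: {0: ''}
Step 1: w='' (idx 0), next='b' -> output (0, 'b'), add 'b' as idx 1
Step 2: w='b' (idx 1), next='c' -> output (1, 'c'), add 'bc' as idx 2
Step 3: w='' (idx 0), next='c' -> output (0, 'c'), add 'c' as idx 3
Step 4: w='bc' (idx 2), next='b' -> output (2, 'b'), add 'bcb' as idx 4
Step 5: w='b' (idx 1), next='b' -> output (1, 'b'), add 'bb' as idx 5


Encoded: [(0, 'b'), (1, 'c'), (0, 'c'), (2, 'b'), (1, 'b')]


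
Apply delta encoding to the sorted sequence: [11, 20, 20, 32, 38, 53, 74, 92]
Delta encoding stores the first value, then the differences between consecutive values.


First value: 11
Deltas:
  20 - 11 = 9
  20 - 20 = 0
  32 - 20 = 12
  38 - 32 = 6
  53 - 38 = 15
  74 - 53 = 21
  92 - 74 = 18


Delta encoded: [11, 9, 0, 12, 6, 15, 21, 18]


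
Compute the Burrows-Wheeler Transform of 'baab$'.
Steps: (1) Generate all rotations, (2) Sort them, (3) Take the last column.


Rotations (sorted):
  0: $baab -> last char: b
  1: aab$b -> last char: b
  2: ab$ba -> last char: a
  3: b$baa -> last char: a
  4: baab$ -> last char: $


BWT = bbaa$


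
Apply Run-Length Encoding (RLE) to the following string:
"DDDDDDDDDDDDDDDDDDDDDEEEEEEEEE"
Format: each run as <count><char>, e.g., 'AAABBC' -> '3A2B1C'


Scanning runs left to right:
  i=0: run of 'D' x 21 -> '21D'
  i=21: run of 'E' x 9 -> '9E'

RLE = 21D9E


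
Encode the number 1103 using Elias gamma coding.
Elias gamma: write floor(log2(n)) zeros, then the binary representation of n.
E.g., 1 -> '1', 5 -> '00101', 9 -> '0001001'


num_bits = floor(log2(1103)) + 1 = 11
leading_zeros = num_bits - 1 = 10
binary(1103) = 10001001111

Elias gamma(1103) = '0000000000' + '10001001111' = 000000000010001001111 (21 bits)


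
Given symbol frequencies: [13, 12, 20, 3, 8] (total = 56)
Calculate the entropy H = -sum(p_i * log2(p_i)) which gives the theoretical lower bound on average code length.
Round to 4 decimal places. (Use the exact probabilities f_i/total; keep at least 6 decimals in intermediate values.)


Per-symbol terms -p_i * log2(p_i) with p_i = f_i/56:
  p = 13/56 = 0.232143: log2(p) = -2.106915, -p*log2(p) = 0.489105
  p = 12/56 = 0.214286: log2(p) = -2.222392, -p*log2(p) = 0.476227
  p = 20/56 = 0.357143: log2(p) = -1.485427, -p*log2(p) = 0.530510
  p = 3/56 = 0.053571: log2(p) = -4.222392, -p*log2(p) = 0.226200
  p = 8/56 = 0.142857: log2(p) = -2.807355, -p*log2(p) = 0.401051
H = 0.489105 + 0.476227 + 0.530510 + 0.226200 + 0.401051 = 2.123093

H = 2.1231 bits/symbol


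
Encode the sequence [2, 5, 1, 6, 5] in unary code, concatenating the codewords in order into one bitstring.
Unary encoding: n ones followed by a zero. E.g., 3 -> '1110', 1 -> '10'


Encode each number as n ones followed by a terminating 0:
  2 -> 110 (3 bits)
  5 -> 111110 (6 bits)
  1 -> 10 (2 bits)
  6 -> 1111110 (7 bits)
  5 -> 111110 (6 bits)
Total length = 3 + 6 + 2 + 7 + 6 = 24 bits.

Unary([2, 5, 1, 6, 5]) = 110111110101111110111110 (24 bits)


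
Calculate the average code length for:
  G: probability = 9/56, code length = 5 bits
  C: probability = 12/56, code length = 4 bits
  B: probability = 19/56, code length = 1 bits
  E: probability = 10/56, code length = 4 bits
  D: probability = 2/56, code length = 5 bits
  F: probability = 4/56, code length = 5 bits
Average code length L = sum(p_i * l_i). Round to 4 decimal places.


Weighted contributions p_i * l_i:
  G: (9/56) * 5 = 45/56
  C: (12/56) * 4 = 48/56
  B: (19/56) * 1 = 19/56
  E: (10/56) * 4 = 40/56
  D: (2/56) * 5 = 10/56
  F: (4/56) * 5 = 20/56
Sum = (45 + 48 + 19 + 40 + 10 + 20)/56 = 182/56

L = 182/56 = 3.2500 bits/symbol


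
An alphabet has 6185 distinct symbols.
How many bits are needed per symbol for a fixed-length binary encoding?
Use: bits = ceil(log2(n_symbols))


log2(6185) = 12.5946
Bracket: 2^12 = 4096 < 6185 <= 2^13 = 8192
So ceil(log2(6185)) = 13

bits = ceil(log2(6185)) = ceil(12.5946) = 13 bits


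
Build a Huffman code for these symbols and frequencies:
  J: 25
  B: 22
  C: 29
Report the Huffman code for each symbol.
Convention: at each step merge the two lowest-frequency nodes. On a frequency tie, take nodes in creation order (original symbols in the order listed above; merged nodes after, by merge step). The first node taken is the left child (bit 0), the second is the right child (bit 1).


Huffman tree construction:
Step 1: Merge B(22) + J(25) = 47
Step 2: Merge C(29) + (B+J)(47) = 76
Read each symbol's code off the tree from the root (left child = 0, right child = 1).

Codes:
  J: 11 (length 2)
  B: 10 (length 2)
  C: 0 (length 1)
Average code length: 123/76 = 1.6184 bits/symbol


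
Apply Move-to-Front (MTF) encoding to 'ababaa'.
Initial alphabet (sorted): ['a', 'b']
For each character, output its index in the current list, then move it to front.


MTF encoding:
'a': index 0 in ['a', 'b'] -> ['a', 'b']
'b': index 1 in ['a', 'b'] -> ['b', 'a']
'a': index 1 in ['b', 'a'] -> ['a', 'b']
'b': index 1 in ['a', 'b'] -> ['b', 'a']
'a': index 1 in ['b', 'a'] -> ['a', 'b']
'a': index 0 in ['a', 'b'] -> ['a', 'b']


Output: [0, 1, 1, 1, 1, 0]


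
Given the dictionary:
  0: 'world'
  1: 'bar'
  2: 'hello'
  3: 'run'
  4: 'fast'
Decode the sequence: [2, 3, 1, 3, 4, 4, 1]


Look up each index in the dictionary:
  2 -> 'hello'
  3 -> 'run'
  1 -> 'bar'
  3 -> 'run'
  4 -> 'fast'
  4 -> 'fast'
  1 -> 'bar'

Decoded: "hello run bar run fast fast bar"


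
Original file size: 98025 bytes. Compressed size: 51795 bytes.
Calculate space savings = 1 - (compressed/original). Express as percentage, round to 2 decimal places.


ratio = compressed/original = 51795/98025 = 0.528386
savings = 1 - ratio = 1 - 0.528386 = 0.471614
as a percentage: 0.471614 * 100 = 47.16%

Space savings = 1 - 51795/98025 = 47.16%


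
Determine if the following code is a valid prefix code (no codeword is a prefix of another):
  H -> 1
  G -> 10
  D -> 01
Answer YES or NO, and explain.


Checking each pair (does one codeword prefix another?):
  H='1' vs G='10': prefix -- VIOLATION

NO -- this is NOT a valid prefix code. H (1) is a prefix of G (10).


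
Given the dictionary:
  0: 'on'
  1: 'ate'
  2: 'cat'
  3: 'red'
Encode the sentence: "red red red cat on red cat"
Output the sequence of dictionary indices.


Look up each word in the dictionary:
  'red' -> 3
  'red' -> 3
  'red' -> 3
  'cat' -> 2
  'on' -> 0
  'red' -> 3
  'cat' -> 2

Encoded: [3, 3, 3, 2, 0, 3, 2]


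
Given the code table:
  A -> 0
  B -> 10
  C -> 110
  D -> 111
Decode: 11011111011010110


Decoding:
110 -> C
111 -> D
110 -> C
110 -> C
10 -> B
110 -> C


Result: CDCCBC


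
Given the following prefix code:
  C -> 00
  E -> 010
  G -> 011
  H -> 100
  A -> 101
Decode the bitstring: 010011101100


Decoding step by step:
Bits 010 -> E
Bits 011 -> G
Bits 101 -> A
Bits 100 -> H


Decoded message: EGAH


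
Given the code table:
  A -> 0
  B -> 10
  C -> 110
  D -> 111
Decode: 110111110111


Decoding:
110 -> C
111 -> D
110 -> C
111 -> D


Result: CDCD


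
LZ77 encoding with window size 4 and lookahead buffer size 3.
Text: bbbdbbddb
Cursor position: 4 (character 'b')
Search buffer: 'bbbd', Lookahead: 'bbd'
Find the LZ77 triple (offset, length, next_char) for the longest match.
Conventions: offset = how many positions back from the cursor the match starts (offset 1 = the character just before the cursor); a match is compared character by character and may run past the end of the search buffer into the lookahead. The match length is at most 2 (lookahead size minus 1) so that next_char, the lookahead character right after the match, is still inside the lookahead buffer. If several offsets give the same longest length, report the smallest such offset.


Try each offset into the search buffer:
  offset=1 (pos 3, char 'd'): match length 0
  offset=2 (pos 2, char 'b'): match length 1
  offset=3 (pos 1, char 'b'): match length 2
  offset=4 (pos 0, char 'b'): match length 2
Longest match has length 2, found at offsets 3, 4; take the smallest, offset 3.
next_char = character at position 4 + 2 = 6 -> 'd'

Best match: offset=3, length=2 (matching 'bb' starting at position 1)
LZ77 triple: (3, 2, 'd')


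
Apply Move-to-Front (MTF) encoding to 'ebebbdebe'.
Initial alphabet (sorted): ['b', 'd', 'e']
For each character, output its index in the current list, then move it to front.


MTF encoding:
'e': index 2 in ['b', 'd', 'e'] -> ['e', 'b', 'd']
'b': index 1 in ['e', 'b', 'd'] -> ['b', 'e', 'd']
'e': index 1 in ['b', 'e', 'd'] -> ['e', 'b', 'd']
'b': index 1 in ['e', 'b', 'd'] -> ['b', 'e', 'd']
'b': index 0 in ['b', 'e', 'd'] -> ['b', 'e', 'd']
'd': index 2 in ['b', 'e', 'd'] -> ['d', 'b', 'e']
'e': index 2 in ['d', 'b', 'e'] -> ['e', 'd', 'b']
'b': index 2 in ['e', 'd', 'b'] -> ['b', 'e', 'd']
'e': index 1 in ['b', 'e', 'd'] -> ['e', 'b', 'd']


Output: [2, 1, 1, 1, 0, 2, 2, 2, 1]


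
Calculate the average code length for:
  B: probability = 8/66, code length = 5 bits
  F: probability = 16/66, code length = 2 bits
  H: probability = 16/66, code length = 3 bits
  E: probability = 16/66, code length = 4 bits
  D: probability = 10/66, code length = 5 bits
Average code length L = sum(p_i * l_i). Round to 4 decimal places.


Weighted contributions p_i * l_i:
  B: (8/66) * 5 = 40/66
  F: (16/66) * 2 = 32/66
  H: (16/66) * 3 = 48/66
  E: (16/66) * 4 = 64/66
  D: (10/66) * 5 = 50/66
Sum = (40 + 32 + 48 + 64 + 50)/66 = 234/66

L = 234/66 = 3.5455 bits/symbol


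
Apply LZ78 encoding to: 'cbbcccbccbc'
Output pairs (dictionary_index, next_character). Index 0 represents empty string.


LZ78 encoding steps:
Dictionary: {0: ''}
Step 1: w='' (idx 0), next='c' -> output (0, 'c'), add 'c' as idx 1
Step 2: w='' (idx 0), next='b' -> output (0, 'b'), add 'b' as idx 2
Step 3: w='b' (idx 2), next='c' -> output (2, 'c'), add 'bc' as idx 3
Step 4: w='c' (idx 1), next='c' -> output (1, 'c'), add 'cc' as idx 4
Step 5: w='bc' (idx 3), next='c' -> output (3, 'c'), add 'bcc' as idx 5
Step 6: w='bc' (idx 3), end of input -> output (3, '')


Encoded: [(0, 'c'), (0, 'b'), (2, 'c'), (1, 'c'), (3, 'c'), (3, '')]


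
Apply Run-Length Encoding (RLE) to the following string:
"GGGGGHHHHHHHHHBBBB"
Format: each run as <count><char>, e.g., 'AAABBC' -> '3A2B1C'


Scanning runs left to right:
  i=0: run of 'G' x 5 -> '5G'
  i=5: run of 'H' x 9 -> '9H'
  i=14: run of 'B' x 4 -> '4B'

RLE = 5G9H4B


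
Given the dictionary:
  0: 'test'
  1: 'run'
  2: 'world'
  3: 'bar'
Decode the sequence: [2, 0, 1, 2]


Look up each index in the dictionary:
  2 -> 'world'
  0 -> 'test'
  1 -> 'run'
  2 -> 'world'

Decoded: "world test run world"


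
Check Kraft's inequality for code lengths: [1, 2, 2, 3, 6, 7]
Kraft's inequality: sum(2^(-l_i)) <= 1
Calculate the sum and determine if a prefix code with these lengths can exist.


Sum = 2^(-1) + 2^(-2) + 2^(-2) + 2^(-3) + 2^(-6) + 2^(-7)
    = 0.5 + 0.25 + 0.25 + 0.125 + 0.015625 + 0.0078125
    = 147/128 = 1.1484375
Since 1.1484375 > 1, Kraft's inequality is NOT satisfied.
A prefix code with these lengths CANNOT exist.

Kraft sum = 1.1484375. Not satisfied.


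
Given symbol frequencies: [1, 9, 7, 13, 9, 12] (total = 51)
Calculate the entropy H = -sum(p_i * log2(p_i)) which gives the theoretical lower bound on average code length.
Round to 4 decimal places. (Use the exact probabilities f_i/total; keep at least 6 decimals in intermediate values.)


Per-symbol terms -p_i * log2(p_i) with p_i = f_i/51:
  p = 1/51 = 0.019608: log2(p) = -5.672425, -p*log2(p) = 0.111224
  p = 9/51 = 0.176471: log2(p) = -2.502500, -p*log2(p) = 0.441618
  p = 7/51 = 0.137255: log2(p) = -2.865070, -p*log2(p) = 0.393245
  p = 13/51 = 0.254902: log2(p) = -1.971986, -p*log2(p) = 0.502663
  p = 9/51 = 0.176471: log2(p) = -2.502500, -p*log2(p) = 0.441618
  p = 12/51 = 0.235294: log2(p) = -2.087463, -p*log2(p) = 0.491168
H = 0.111224 + 0.441618 + 0.393245 + 0.502663 + 0.441618 + 0.491168 = 2.381536

H = 2.3815 bits/symbol


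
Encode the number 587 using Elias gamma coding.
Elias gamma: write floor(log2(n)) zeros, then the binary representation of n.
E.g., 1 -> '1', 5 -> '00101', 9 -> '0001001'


num_bits = floor(log2(587)) + 1 = 10
leading_zeros = num_bits - 1 = 9
binary(587) = 1001001011

Elias gamma(587) = '000000000' + '1001001011' = 0000000001001001011 (19 bits)


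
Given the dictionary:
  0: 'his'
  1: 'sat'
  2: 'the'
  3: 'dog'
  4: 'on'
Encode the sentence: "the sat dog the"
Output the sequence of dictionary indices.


Look up each word in the dictionary:
  'the' -> 2
  'sat' -> 1
  'dog' -> 3
  'the' -> 2

Encoded: [2, 1, 3, 2]


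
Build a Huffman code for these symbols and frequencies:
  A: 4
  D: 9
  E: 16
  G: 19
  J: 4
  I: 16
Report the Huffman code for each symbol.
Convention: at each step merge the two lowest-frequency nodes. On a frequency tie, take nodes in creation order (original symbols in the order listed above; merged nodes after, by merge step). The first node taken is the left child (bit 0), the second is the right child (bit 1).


Huffman tree construction:
Step 1: Merge A(4) + J(4) = 8
Step 2: Merge (A+J)(8) + D(9) = 17
Step 3: Merge E(16) + I(16) = 32
Step 4: Merge ((A+J)+D)(17) + G(19) = 36
Step 5: Merge (E+I)(32) + (((A+J)+D)+G)(36) = 68
Read each symbol's code off the tree from the root (left child = 0, right child = 1).

Codes:
  A: 1000 (length 4)
  D: 101 (length 3)
  E: 00 (length 2)
  G: 11 (length 2)
  J: 1001 (length 4)
  I: 01 (length 2)
Average code length: 161/68 = 2.3676 bits/symbol


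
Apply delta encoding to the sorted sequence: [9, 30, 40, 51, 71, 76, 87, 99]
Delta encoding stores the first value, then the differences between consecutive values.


First value: 9
Deltas:
  30 - 9 = 21
  40 - 30 = 10
  51 - 40 = 11
  71 - 51 = 20
  76 - 71 = 5
  87 - 76 = 11
  99 - 87 = 12


Delta encoded: [9, 21, 10, 11, 20, 5, 11, 12]


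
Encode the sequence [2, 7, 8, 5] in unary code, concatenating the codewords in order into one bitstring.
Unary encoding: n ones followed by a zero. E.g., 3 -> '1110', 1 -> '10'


Encode each number as n ones followed by a terminating 0:
  2 -> 110 (3 bits)
  7 -> 11111110 (8 bits)
  8 -> 111111110 (9 bits)
  5 -> 111110 (6 bits)
Total length = 3 + 8 + 9 + 6 = 26 bits.

Unary([2, 7, 8, 5]) = 11011111110111111110111110 (26 bits)


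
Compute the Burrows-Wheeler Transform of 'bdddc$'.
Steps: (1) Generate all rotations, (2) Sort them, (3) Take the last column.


Rotations (sorted):
  0: $bdddc -> last char: c
  1: bdddc$ -> last char: $
  2: c$bddd -> last char: d
  3: dc$bdd -> last char: d
  4: ddc$bd -> last char: d
  5: dddc$b -> last char: b


BWT = c$dddb


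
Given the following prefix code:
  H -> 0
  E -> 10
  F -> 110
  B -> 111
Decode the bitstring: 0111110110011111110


Decoding step by step:
Bits 0 -> H
Bits 111 -> B
Bits 110 -> F
Bits 110 -> F
Bits 0 -> H
Bits 111 -> B
Bits 111 -> B
Bits 10 -> E


Decoded message: HBFFHBBE


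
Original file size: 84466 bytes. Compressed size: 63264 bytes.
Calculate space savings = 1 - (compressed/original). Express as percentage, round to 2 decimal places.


ratio = compressed/original = 63264/84466 = 0.748988
savings = 1 - ratio = 1 - 0.748988 = 0.251012
as a percentage: 0.251012 * 100 = 25.1%

Space savings = 1 - 63264/84466 = 25.1%


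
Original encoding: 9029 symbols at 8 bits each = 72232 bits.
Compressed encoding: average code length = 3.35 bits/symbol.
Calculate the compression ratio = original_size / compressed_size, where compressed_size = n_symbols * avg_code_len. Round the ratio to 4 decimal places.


original_size = n_symbols * orig_bits = 9029 * 8 = 72232 bits
compressed_size = n_symbols * avg_code_len = 9029 * 3.35 = 30247.15 bits
ratio = original_size / compressed_size = 72232 / 30247.15 = 2.3881

Compression ratio = 2.3881


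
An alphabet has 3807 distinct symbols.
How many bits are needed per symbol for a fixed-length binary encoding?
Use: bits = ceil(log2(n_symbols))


log2(3807) = 11.8944
Bracket: 2^11 = 2048 < 3807 <= 2^12 = 4096
So ceil(log2(3807)) = 12

bits = ceil(log2(3807)) = ceil(11.8944) = 12 bits


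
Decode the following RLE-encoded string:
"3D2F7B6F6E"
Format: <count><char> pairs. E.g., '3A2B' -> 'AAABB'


Expanding each <count><char> pair:
  3D -> 'DDD'
  2F -> 'FF'
  7B -> 'BBBBBBB'
  6F -> 'FFFFFF'
  6E -> 'EEEEEE'

Decoded = DDDFFBBBBBBBFFFFFFEEEEEE


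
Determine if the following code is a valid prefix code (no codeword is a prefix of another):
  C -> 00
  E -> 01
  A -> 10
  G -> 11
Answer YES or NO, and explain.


Checking each pair (does one codeword prefix another?):
  C='00' vs E='01': no prefix
  C='00' vs A='10': no prefix
  C='00' vs G='11': no prefix
  E='01' vs C='00': no prefix
  E='01' vs A='10': no prefix
  E='01' vs G='11': no prefix
  A='10' vs C='00': no prefix
  A='10' vs E='01': no prefix
  A='10' vs G='11': no prefix
  G='11' vs C='00': no prefix
  G='11' vs E='01': no prefix
  G='11' vs A='10': no prefix
No violation found over all pairs.

YES -- this is a valid prefix code. No codeword is a prefix of any other codeword.


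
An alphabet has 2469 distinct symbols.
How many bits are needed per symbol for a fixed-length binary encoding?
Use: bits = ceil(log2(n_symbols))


log2(2469) = 11.2697
Bracket: 2^11 = 2048 < 2469 <= 2^12 = 4096
So ceil(log2(2469)) = 12

bits = ceil(log2(2469)) = ceil(11.2697) = 12 bits


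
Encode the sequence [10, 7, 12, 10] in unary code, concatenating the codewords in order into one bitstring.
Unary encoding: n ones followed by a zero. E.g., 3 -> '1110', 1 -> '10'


Encode each number as n ones followed by a terminating 0:
  10 -> 11111111110 (11 bits)
  7 -> 11111110 (8 bits)
  12 -> 1111111111110 (13 bits)
  10 -> 11111111110 (11 bits)
Total length = 11 + 8 + 13 + 11 = 43 bits.

Unary([10, 7, 12, 10]) = 1111111111011111110111111111111011111111110 (43 bits)


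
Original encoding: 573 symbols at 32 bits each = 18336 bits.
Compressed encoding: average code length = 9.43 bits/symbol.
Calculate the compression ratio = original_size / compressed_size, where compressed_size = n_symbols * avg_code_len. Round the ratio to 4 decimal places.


original_size = n_symbols * orig_bits = 573 * 32 = 18336 bits
compressed_size = n_symbols * avg_code_len = 573 * 9.43 = 5403.39 bits
ratio = original_size / compressed_size = 18336 / 5403.39 = 3.3934

Compression ratio = 3.3934


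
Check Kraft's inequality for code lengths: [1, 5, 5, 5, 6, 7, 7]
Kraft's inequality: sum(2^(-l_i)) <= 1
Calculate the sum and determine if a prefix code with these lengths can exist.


Sum = 2^(-1) + 2^(-5) + 2^(-5) + 2^(-5) + 2^(-6) + 2^(-7) + 2^(-7)
    = 0.5 + 0.03125 + 0.03125 + 0.03125 + 0.015625 + 0.0078125 + 0.0078125
    = 80/128 = 0.625
Since 0.625 <= 1, Kraft's inequality IS satisfied.
A prefix code with these lengths CAN exist.

Kraft sum = 0.625. Satisfied.


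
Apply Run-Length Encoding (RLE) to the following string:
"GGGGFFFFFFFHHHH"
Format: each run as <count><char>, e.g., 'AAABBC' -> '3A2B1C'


Scanning runs left to right:
  i=0: run of 'G' x 4 -> '4G'
  i=4: run of 'F' x 7 -> '7F'
  i=11: run of 'H' x 4 -> '4H'

RLE = 4G7F4H


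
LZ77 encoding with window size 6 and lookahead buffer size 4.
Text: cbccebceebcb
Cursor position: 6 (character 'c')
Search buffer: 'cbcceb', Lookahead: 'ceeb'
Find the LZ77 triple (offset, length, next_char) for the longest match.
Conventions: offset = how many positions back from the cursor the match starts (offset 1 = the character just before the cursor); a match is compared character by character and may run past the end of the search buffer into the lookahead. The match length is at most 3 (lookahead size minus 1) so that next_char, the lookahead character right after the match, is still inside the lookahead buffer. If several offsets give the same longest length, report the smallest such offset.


Try each offset into the search buffer:
  offset=1 (pos 5, char 'b'): match length 0
  offset=2 (pos 4, char 'e'): match length 0
  offset=3 (pos 3, char 'c'): match length 2
  offset=4 (pos 2, char 'c'): match length 1
  offset=5 (pos 1, char 'b'): match length 0
  offset=6 (pos 0, char 'c'): match length 1
Longest match has length 2 at offset 3.
next_char = character at position 6 + 2 = 8 -> 'e'

Best match: offset=3, length=2 (matching 'ce' starting at position 3)
LZ77 triple: (3, 2, 'e')


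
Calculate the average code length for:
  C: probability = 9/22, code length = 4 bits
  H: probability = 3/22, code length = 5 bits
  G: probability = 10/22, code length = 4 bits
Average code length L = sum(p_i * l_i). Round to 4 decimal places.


Weighted contributions p_i * l_i:
  C: (9/22) * 4 = 36/22
  H: (3/22) * 5 = 15/22
  G: (10/22) * 4 = 40/22
Sum = (36 + 15 + 40)/22 = 91/22

L = 91/22 = 4.1364 bits/symbol


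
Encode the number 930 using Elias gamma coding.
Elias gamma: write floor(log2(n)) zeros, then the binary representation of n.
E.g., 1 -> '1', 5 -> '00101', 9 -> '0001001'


num_bits = floor(log2(930)) + 1 = 10
leading_zeros = num_bits - 1 = 9
binary(930) = 1110100010

Elias gamma(930) = '000000000' + '1110100010' = 0000000001110100010 (19 bits)


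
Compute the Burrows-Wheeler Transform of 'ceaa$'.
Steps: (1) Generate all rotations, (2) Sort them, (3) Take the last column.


Rotations (sorted):
  0: $ceaa -> last char: a
  1: a$cea -> last char: a
  2: aa$ce -> last char: e
  3: ceaa$ -> last char: $
  4: eaa$c -> last char: c


BWT = aae$c


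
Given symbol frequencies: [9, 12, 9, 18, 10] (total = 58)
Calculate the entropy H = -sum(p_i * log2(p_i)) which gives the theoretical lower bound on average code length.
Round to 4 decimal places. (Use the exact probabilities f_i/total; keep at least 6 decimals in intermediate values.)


Per-symbol terms -p_i * log2(p_i) with p_i = f_i/58:
  p = 9/58 = 0.155172: log2(p) = -2.688056, -p*log2(p) = 0.417112
  p = 12/58 = 0.206897: log2(p) = -2.273018, -p*log2(p) = 0.470280
  p = 9/58 = 0.155172: log2(p) = -2.688056, -p*log2(p) = 0.417112
  p = 18/58 = 0.310345: log2(p) = -1.688056, -p*log2(p) = 0.523879
  p = 10/58 = 0.172414: log2(p) = -2.536053, -p*log2(p) = 0.437251
H = 0.417112 + 0.470280 + 0.417112 + 0.523879 + 0.437251 = 2.265634

H = 2.2656 bits/symbol


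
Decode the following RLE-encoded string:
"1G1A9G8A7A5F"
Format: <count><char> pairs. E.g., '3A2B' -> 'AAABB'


Expanding each <count><char> pair:
  1G -> 'G'
  1A -> 'A'
  9G -> 'GGGGGGGGG'
  8A -> 'AAAAAAAA'
  7A -> 'AAAAAAA'
  5F -> 'FFFFF'

Decoded = GAGGGGGGGGGAAAAAAAAAAAAAAAFFFFF


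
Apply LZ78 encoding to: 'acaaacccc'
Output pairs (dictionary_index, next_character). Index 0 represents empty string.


LZ78 encoding steps:
Dictionary: {0: ''}
Step 1: w='' (idx 0), next='a' -> output (0, 'a'), add 'a' as idx 1
Step 2: w='' (idx 0), next='c' -> output (0, 'c'), add 'c' as idx 2
Step 3: w='a' (idx 1), next='a' -> output (1, 'a'), add 'aa' as idx 3
Step 4: w='a' (idx 1), next='c' -> output (1, 'c'), add 'ac' as idx 4
Step 5: w='c' (idx 2), next='c' -> output (2, 'c'), add 'cc' as idx 5
Step 6: w='c' (idx 2), end of input -> output (2, '')


Encoded: [(0, 'a'), (0, 'c'), (1, 'a'), (1, 'c'), (2, 'c'), (2, '')]


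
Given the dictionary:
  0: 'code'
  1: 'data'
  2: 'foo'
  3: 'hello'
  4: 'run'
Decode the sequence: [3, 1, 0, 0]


Look up each index in the dictionary:
  3 -> 'hello'
  1 -> 'data'
  0 -> 'code'
  0 -> 'code'

Decoded: "hello data code code"


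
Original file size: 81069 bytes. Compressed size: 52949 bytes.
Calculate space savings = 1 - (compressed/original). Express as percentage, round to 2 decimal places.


ratio = compressed/original = 52949/81069 = 0.653135
savings = 1 - ratio = 1 - 0.653135 = 0.346865
as a percentage: 0.346865 * 100 = 34.69%

Space savings = 1 - 52949/81069 = 34.69%


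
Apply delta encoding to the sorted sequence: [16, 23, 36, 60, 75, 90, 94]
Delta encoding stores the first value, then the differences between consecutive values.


First value: 16
Deltas:
  23 - 16 = 7
  36 - 23 = 13
  60 - 36 = 24
  75 - 60 = 15
  90 - 75 = 15
  94 - 90 = 4


Delta encoded: [16, 7, 13, 24, 15, 15, 4]


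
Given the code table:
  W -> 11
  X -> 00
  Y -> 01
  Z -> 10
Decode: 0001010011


Decoding:
00 -> X
01 -> Y
01 -> Y
00 -> X
11 -> W


Result: XYYXW


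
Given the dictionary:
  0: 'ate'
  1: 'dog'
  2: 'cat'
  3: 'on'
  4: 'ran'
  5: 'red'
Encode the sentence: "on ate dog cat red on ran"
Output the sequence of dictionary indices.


Look up each word in the dictionary:
  'on' -> 3
  'ate' -> 0
  'dog' -> 1
  'cat' -> 2
  'red' -> 5
  'on' -> 3
  'ran' -> 4

Encoded: [3, 0, 1, 2, 5, 3, 4]


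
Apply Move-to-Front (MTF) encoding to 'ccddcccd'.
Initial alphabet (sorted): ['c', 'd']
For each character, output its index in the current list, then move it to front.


MTF encoding:
'c': index 0 in ['c', 'd'] -> ['c', 'd']
'c': index 0 in ['c', 'd'] -> ['c', 'd']
'd': index 1 in ['c', 'd'] -> ['d', 'c']
'd': index 0 in ['d', 'c'] -> ['d', 'c']
'c': index 1 in ['d', 'c'] -> ['c', 'd']
'c': index 0 in ['c', 'd'] -> ['c', 'd']
'c': index 0 in ['c', 'd'] -> ['c', 'd']
'd': index 1 in ['c', 'd'] -> ['d', 'c']


Output: [0, 0, 1, 0, 1, 0, 0, 1]


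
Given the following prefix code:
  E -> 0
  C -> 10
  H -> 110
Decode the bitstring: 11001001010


Decoding step by step:
Bits 110 -> H
Bits 0 -> E
Bits 10 -> C
Bits 0 -> E
Bits 10 -> C
Bits 10 -> C


Decoded message: HECECC


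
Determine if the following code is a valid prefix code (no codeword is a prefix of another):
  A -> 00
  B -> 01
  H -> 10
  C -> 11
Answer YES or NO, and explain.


Checking each pair (does one codeword prefix another?):
  A='00' vs B='01': no prefix
  A='00' vs H='10': no prefix
  A='00' vs C='11': no prefix
  B='01' vs A='00': no prefix
  B='01' vs H='10': no prefix
  B='01' vs C='11': no prefix
  H='10' vs A='00': no prefix
  H='10' vs B='01': no prefix
  H='10' vs C='11': no prefix
  C='11' vs A='00': no prefix
  C='11' vs B='01': no prefix
  C='11' vs H='10': no prefix
No violation found over all pairs.

YES -- this is a valid prefix code. No codeword is a prefix of any other codeword.


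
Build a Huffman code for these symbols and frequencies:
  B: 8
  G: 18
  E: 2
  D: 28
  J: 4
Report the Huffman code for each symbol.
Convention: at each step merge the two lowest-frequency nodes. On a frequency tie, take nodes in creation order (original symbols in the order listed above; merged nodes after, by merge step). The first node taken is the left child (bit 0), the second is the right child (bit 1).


Huffman tree construction:
Step 1: Merge E(2) + J(4) = 6
Step 2: Merge (E+J)(6) + B(8) = 14
Step 3: Merge ((E+J)+B)(14) + G(18) = 32
Step 4: Merge D(28) + (((E+J)+B)+G)(32) = 60
Read each symbol's code off the tree from the root (left child = 0, right child = 1).

Codes:
  B: 101 (length 3)
  G: 11 (length 2)
  E: 1000 (length 4)
  D: 0 (length 1)
  J: 1001 (length 4)
Average code length: 112/60 = 1.8667 bits/symbol


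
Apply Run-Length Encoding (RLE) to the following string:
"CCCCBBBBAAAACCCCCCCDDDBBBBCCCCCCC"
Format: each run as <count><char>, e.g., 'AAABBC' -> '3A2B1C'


Scanning runs left to right:
  i=0: run of 'C' x 4 -> '4C'
  i=4: run of 'B' x 4 -> '4B'
  i=8: run of 'A' x 4 -> '4A'
  i=12: run of 'C' x 7 -> '7C'
  i=19: run of 'D' x 3 -> '3D'
  i=22: run of 'B' x 4 -> '4B'
  i=26: run of 'C' x 7 -> '7C'

RLE = 4C4B4A7C3D4B7C


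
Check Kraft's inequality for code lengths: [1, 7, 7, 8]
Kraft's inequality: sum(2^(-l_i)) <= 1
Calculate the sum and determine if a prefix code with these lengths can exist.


Sum = 2^(-1) + 2^(-7) + 2^(-7) + 2^(-8)
    = 0.5 + 0.0078125 + 0.0078125 + 0.00390625
    = 133/256 = 0.51953125
Since 0.51953125 <= 1, Kraft's inequality IS satisfied.
A prefix code with these lengths CAN exist.

Kraft sum = 0.51953125. Satisfied.


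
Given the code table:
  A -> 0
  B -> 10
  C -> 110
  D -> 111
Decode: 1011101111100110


Decoding:
10 -> B
111 -> D
0 -> A
111 -> D
110 -> C
0 -> A
110 -> C


Result: BDADCAC


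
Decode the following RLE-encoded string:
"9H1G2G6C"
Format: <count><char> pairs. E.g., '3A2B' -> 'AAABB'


Expanding each <count><char> pair:
  9H -> 'HHHHHHHHH'
  1G -> 'G'
  2G -> 'GG'
  6C -> 'CCCCCC'

Decoded = HHHHHHHHHGGGCCCCCC


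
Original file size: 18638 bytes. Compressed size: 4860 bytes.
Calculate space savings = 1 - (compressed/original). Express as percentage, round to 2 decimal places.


ratio = compressed/original = 4860/18638 = 0.260758
savings = 1 - ratio = 1 - 0.260758 = 0.739242
as a percentage: 0.739242 * 100 = 73.92%

Space savings = 1 - 4860/18638 = 73.92%


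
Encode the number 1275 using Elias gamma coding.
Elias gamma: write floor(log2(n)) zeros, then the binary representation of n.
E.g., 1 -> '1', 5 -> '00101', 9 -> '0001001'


num_bits = floor(log2(1275)) + 1 = 11
leading_zeros = num_bits - 1 = 10
binary(1275) = 10011111011

Elias gamma(1275) = '0000000000' + '10011111011' = 000000000010011111011 (21 bits)


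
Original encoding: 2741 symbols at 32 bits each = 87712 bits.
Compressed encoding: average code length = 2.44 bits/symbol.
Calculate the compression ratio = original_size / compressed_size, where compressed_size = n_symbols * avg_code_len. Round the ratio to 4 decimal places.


original_size = n_symbols * orig_bits = 2741 * 32 = 87712 bits
compressed_size = n_symbols * avg_code_len = 2741 * 2.44 = 6688.04 bits
ratio = original_size / compressed_size = 87712 / 6688.04 = 13.1148

Compression ratio = 13.1148


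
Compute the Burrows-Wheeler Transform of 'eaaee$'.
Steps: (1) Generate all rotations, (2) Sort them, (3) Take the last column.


Rotations (sorted):
  0: $eaaee -> last char: e
  1: aaee$e -> last char: e
  2: aee$ea -> last char: a
  3: e$eaae -> last char: e
  4: eaaee$ -> last char: $
  5: ee$eaa -> last char: a


BWT = eeae$a


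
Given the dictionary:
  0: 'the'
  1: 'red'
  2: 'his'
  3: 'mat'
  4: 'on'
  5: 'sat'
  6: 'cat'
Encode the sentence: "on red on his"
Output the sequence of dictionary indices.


Look up each word in the dictionary:
  'on' -> 4
  'red' -> 1
  'on' -> 4
  'his' -> 2

Encoded: [4, 1, 4, 2]


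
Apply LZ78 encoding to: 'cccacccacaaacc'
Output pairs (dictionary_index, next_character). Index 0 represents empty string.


LZ78 encoding steps:
Dictionary: {0: ''}
Step 1: w='' (idx 0), next='c' -> output (0, 'c'), add 'c' as idx 1
Step 2: w='c' (idx 1), next='c' -> output (1, 'c'), add 'cc' as idx 2
Step 3: w='' (idx 0), next='a' -> output (0, 'a'), add 'a' as idx 3
Step 4: w='cc' (idx 2), next='c' -> output (2, 'c'), add 'ccc' as idx 4
Step 5: w='a' (idx 3), next='c' -> output (3, 'c'), add 'ac' as idx 5
Step 6: w='a' (idx 3), next='a' -> output (3, 'a'), add 'aa' as idx 6
Step 7: w='ac' (idx 5), next='c' -> output (5, 'c'), add 'acc' as idx 7


Encoded: [(0, 'c'), (1, 'c'), (0, 'a'), (2, 'c'), (3, 'c'), (3, 'a'), (5, 'c')]


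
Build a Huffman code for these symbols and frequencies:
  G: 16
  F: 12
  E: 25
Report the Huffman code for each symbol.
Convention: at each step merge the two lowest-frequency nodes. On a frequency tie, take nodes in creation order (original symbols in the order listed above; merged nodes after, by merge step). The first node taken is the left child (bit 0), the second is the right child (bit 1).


Huffman tree construction:
Step 1: Merge F(12) + G(16) = 28
Step 2: Merge E(25) + (F+G)(28) = 53
Read each symbol's code off the tree from the root (left child = 0, right child = 1).

Codes:
  G: 11 (length 2)
  F: 10 (length 2)
  E: 0 (length 1)
Average code length: 81/53 = 1.5283 bits/symbol


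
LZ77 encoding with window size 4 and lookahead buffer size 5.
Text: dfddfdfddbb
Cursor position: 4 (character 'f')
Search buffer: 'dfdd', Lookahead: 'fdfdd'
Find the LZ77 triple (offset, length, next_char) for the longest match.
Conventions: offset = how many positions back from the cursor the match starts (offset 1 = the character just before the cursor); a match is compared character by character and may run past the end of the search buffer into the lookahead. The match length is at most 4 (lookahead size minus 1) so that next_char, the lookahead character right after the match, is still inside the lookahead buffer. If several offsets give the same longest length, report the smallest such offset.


Try each offset into the search buffer:
  offset=1 (pos 3, char 'd'): match length 0
  offset=2 (pos 2, char 'd'): match length 0
  offset=3 (pos 1, char 'f'): match length 2
  offset=4 (pos 0, char 'd'): match length 0
Longest match has length 2 at offset 3.
next_char = character at position 4 + 2 = 6 -> 'f'

Best match: offset=3, length=2 (matching 'fd' starting at position 1)
LZ77 triple: (3, 2, 'f')


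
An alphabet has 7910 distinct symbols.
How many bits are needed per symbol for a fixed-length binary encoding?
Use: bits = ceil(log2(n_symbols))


log2(7910) = 12.9495
Bracket: 2^12 = 4096 < 7910 <= 2^13 = 8192
So ceil(log2(7910)) = 13

bits = ceil(log2(7910)) = ceil(12.9495) = 13 bits


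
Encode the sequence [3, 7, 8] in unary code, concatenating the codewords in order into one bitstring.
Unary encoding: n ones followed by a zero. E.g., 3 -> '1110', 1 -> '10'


Encode each number as n ones followed by a terminating 0:
  3 -> 1110 (4 bits)
  7 -> 11111110 (8 bits)
  8 -> 111111110 (9 bits)
Total length = 4 + 8 + 9 = 21 bits.

Unary([3, 7, 8]) = 111011111110111111110 (21 bits)


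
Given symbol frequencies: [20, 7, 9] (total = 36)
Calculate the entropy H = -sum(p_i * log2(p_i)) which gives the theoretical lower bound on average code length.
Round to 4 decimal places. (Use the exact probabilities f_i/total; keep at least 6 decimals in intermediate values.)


Per-symbol terms -p_i * log2(p_i) with p_i = f_i/36:
  p = 20/36 = 0.555556: log2(p) = -0.847997, -p*log2(p) = 0.471109
  p = 7/36 = 0.194444: log2(p) = -2.362570, -p*log2(p) = 0.459389
  p = 9/36 = 0.250000: log2(p) = -2.000000, -p*log2(p) = 0.500000
H = 0.471109 + 0.459389 + 0.500000 = 1.430498

H = 1.4305 bits/symbol


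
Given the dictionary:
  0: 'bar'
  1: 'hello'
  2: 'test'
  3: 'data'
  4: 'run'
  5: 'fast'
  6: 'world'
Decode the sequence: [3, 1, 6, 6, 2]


Look up each index in the dictionary:
  3 -> 'data'
  1 -> 'hello'
  6 -> 'world'
  6 -> 'world'
  2 -> 'test'

Decoded: "data hello world world test"


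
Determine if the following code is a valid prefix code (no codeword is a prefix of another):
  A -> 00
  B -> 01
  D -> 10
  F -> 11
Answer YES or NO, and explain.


Checking each pair (does one codeword prefix another?):
  A='00' vs B='01': no prefix
  A='00' vs D='10': no prefix
  A='00' vs F='11': no prefix
  B='01' vs A='00': no prefix
  B='01' vs D='10': no prefix
  B='01' vs F='11': no prefix
  D='10' vs A='00': no prefix
  D='10' vs B='01': no prefix
  D='10' vs F='11': no prefix
  F='11' vs A='00': no prefix
  F='11' vs B='01': no prefix
  F='11' vs D='10': no prefix
No violation found over all pairs.

YES -- this is a valid prefix code. No codeword is a prefix of any other codeword.


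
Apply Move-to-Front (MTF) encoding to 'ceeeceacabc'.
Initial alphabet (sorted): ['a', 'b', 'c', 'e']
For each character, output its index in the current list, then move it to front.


MTF encoding:
'c': index 2 in ['a', 'b', 'c', 'e'] -> ['c', 'a', 'b', 'e']
'e': index 3 in ['c', 'a', 'b', 'e'] -> ['e', 'c', 'a', 'b']
'e': index 0 in ['e', 'c', 'a', 'b'] -> ['e', 'c', 'a', 'b']
'e': index 0 in ['e', 'c', 'a', 'b'] -> ['e', 'c', 'a', 'b']
'c': index 1 in ['e', 'c', 'a', 'b'] -> ['c', 'e', 'a', 'b']
'e': index 1 in ['c', 'e', 'a', 'b'] -> ['e', 'c', 'a', 'b']
'a': index 2 in ['e', 'c', 'a', 'b'] -> ['a', 'e', 'c', 'b']
'c': index 2 in ['a', 'e', 'c', 'b'] -> ['c', 'a', 'e', 'b']
'a': index 1 in ['c', 'a', 'e', 'b'] -> ['a', 'c', 'e', 'b']
'b': index 3 in ['a', 'c', 'e', 'b'] -> ['b', 'a', 'c', 'e']
'c': index 2 in ['b', 'a', 'c', 'e'] -> ['c', 'b', 'a', 'e']


Output: [2, 3, 0, 0, 1, 1, 2, 2, 1, 3, 2]


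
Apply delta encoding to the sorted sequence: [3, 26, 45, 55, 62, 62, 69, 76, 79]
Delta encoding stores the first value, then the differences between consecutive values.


First value: 3
Deltas:
  26 - 3 = 23
  45 - 26 = 19
  55 - 45 = 10
  62 - 55 = 7
  62 - 62 = 0
  69 - 62 = 7
  76 - 69 = 7
  79 - 76 = 3


Delta encoded: [3, 23, 19, 10, 7, 0, 7, 7, 3]


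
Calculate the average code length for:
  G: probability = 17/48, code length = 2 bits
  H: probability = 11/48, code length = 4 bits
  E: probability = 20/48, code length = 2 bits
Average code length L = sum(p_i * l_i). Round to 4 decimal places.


Weighted contributions p_i * l_i:
  G: (17/48) * 2 = 34/48
  H: (11/48) * 4 = 44/48
  E: (20/48) * 2 = 40/48
Sum = (34 + 44 + 40)/48 = 118/48

L = 118/48 = 2.4583 bits/symbol


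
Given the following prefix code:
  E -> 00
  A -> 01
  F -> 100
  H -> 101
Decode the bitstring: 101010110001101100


Decoding step by step:
Bits 101 -> H
Bits 01 -> A
Bits 01 -> A
Bits 100 -> F
Bits 01 -> A
Bits 101 -> H
Bits 100 -> F


Decoded message: HAAFAHF


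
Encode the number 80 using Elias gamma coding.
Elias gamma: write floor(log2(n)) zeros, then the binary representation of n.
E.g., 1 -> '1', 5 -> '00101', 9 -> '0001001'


num_bits = floor(log2(80)) + 1 = 7
leading_zeros = num_bits - 1 = 6
binary(80) = 1010000

Elias gamma(80) = '000000' + '1010000' = 0000001010000 (13 bits)


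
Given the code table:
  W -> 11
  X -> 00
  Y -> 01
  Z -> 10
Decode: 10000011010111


Decoding:
10 -> Z
00 -> X
00 -> X
11 -> W
01 -> Y
01 -> Y
11 -> W


Result: ZXXWYYW


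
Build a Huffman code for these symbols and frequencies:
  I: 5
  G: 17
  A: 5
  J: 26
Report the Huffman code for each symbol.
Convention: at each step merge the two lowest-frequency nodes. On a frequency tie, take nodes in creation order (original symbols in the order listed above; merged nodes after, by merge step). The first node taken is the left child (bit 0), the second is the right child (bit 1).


Huffman tree construction:
Step 1: Merge I(5) + A(5) = 10
Step 2: Merge (I+A)(10) + G(17) = 27
Step 3: Merge J(26) + ((I+A)+G)(27) = 53
Read each symbol's code off the tree from the root (left child = 0, right child = 1).

Codes:
  I: 100 (length 3)
  G: 11 (length 2)
  A: 101 (length 3)
  J: 0 (length 1)
Average code length: 90/53 = 1.6981 bits/symbol


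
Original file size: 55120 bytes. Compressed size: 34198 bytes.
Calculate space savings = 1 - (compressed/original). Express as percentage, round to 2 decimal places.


ratio = compressed/original = 34198/55120 = 0.620428
savings = 1 - ratio = 1 - 0.620428 = 0.379572
as a percentage: 0.379572 * 100 = 37.96%

Space savings = 1 - 34198/55120 = 37.96%


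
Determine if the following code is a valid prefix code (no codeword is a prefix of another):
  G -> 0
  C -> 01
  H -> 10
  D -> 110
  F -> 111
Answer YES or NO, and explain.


Checking each pair (does one codeword prefix another?):
  G='0' vs C='01': prefix -- VIOLATION

NO -- this is NOT a valid prefix code. G (0) is a prefix of C (01).


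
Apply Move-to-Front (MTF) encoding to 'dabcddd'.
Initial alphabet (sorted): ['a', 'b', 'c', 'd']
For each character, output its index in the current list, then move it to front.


MTF encoding:
'd': index 3 in ['a', 'b', 'c', 'd'] -> ['d', 'a', 'b', 'c']
'a': index 1 in ['d', 'a', 'b', 'c'] -> ['a', 'd', 'b', 'c']
'b': index 2 in ['a', 'd', 'b', 'c'] -> ['b', 'a', 'd', 'c']
'c': index 3 in ['b', 'a', 'd', 'c'] -> ['c', 'b', 'a', 'd']
'd': index 3 in ['c', 'b', 'a', 'd'] -> ['d', 'c', 'b', 'a']
'd': index 0 in ['d', 'c', 'b', 'a'] -> ['d', 'c', 'b', 'a']
'd': index 0 in ['d', 'c', 'b', 'a'] -> ['d', 'c', 'b', 'a']


Output: [3, 1, 2, 3, 3, 0, 0]


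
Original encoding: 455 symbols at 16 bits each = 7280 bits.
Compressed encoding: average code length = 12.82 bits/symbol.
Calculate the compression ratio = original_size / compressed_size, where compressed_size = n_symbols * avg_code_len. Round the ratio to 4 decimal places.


original_size = n_symbols * orig_bits = 455 * 16 = 7280 bits
compressed_size = n_symbols * avg_code_len = 455 * 12.82 = 5833.1 bits
ratio = original_size / compressed_size = 7280 / 5833.1 = 1.248

Compression ratio = 1.248
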